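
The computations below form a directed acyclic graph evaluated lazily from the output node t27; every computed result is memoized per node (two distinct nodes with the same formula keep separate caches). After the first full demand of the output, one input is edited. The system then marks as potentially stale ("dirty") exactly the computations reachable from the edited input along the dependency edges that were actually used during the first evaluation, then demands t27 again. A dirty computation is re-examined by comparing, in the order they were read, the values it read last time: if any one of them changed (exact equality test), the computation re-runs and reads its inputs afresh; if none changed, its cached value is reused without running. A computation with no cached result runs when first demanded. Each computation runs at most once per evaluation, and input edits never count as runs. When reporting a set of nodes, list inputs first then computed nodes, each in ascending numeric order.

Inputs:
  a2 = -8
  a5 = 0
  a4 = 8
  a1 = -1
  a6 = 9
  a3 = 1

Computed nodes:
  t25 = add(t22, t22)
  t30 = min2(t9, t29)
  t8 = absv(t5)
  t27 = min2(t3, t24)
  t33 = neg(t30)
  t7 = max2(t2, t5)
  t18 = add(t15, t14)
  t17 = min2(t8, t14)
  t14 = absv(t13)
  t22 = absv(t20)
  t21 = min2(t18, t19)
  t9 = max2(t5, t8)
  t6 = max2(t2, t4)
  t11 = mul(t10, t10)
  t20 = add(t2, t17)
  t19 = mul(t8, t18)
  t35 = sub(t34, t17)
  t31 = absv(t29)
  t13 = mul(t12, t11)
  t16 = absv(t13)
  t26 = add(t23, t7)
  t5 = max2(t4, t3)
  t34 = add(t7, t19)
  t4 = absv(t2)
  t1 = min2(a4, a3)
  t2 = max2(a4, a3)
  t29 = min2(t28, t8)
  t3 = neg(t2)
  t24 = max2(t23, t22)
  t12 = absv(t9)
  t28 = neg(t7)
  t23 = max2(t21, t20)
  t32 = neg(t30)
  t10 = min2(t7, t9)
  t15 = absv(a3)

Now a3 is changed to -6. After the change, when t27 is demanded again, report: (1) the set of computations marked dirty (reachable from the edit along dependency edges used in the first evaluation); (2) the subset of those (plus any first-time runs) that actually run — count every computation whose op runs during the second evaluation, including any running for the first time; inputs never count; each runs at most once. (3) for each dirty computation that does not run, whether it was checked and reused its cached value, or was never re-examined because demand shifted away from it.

The edit dirties: t2, t3, t4, t5, t7, t8, t9, t10, t11, t12, t13, t14, t15, t17, t18, t19, t20, t21, t22, t23, t24, t27.
8 computations run: t2, t15, t18, t19, t21, t23, t24, t27.
Cache hits after checking: t3, t4, t5, t7, t8, t9, t10, t11, t12, t13, t14, t17, t20, t22.
Note where the cutoff bites: t3 is checked, finds nothing changed, and keeps its cache.

First demand of the output computes:
  t2 = max2(8, 1) = 8
  t3 = neg(8) = -8
  t4 = absv(8) = 8
  t5 = max2(8, -8) = 8
  t7 = max2(8, 8) = 8
  t8 = absv(8) = 8
  t9 = max2(8, 8) = 8
  t10 = min2(8, 8) = 8
  t11 = mul(8, 8) = 64
  t12 = absv(8) = 8
  t13 = mul(8, 64) = 512
  t14 = absv(512) = 512
  t15 = absv(1) = 1
  t17 = min2(8, 512) = 8
  t18 = add(1, 512) = 513
  t19 = mul(8, 513) = 4104
  t20 = add(8, 8) = 16
  t21 = min2(513, 4104) = 513
  t22 = absv(16) = 16
  t23 = max2(513, 16) = 513
  t24 = max2(513, 16) = 513
  t27 = min2(-8, 513) = -8

After the edit, cleaning proceeds:
  t2: a read changed (a3 1->-6) — executes, giving 8 — identical to its old value.
  t3: dirty, but its reads are unchanged (t2 unchanged); cached -8 stands.
  t4: dirty, but its reads are unchanged (t2 unchanged); cached 8 stands.
  t5: dirty, but its reads are unchanged (t4 unchanged, t3 unchanged); cached 8 stands.
  t7: dirty, but its reads are unchanged (t2 unchanged, t5 unchanged); cached 8 stands.
  t8: dirty, but its reads are unchanged (t5 unchanged); cached 8 stands.
  t9: dirty, but its reads are unchanged (t5 unchanged, t8 unchanged); cached 8 stands.
  t10: dirty, but its reads are unchanged (t7 unchanged, t9 unchanged); cached 8 stands.
  t11: dirty, but its reads are unchanged (t10 unchanged, t10 unchanged); cached 64 stands.
  t12: dirty, but its reads are unchanged (t9 unchanged); cached 8 stands.
  t13: dirty, but its reads are unchanged (t12 unchanged, t11 unchanged); cached 512 stands.
  t14: dirty, but its reads are unchanged (t13 unchanged); cached 512 stands.
  t15: a read changed (a3 1->-6) — executes, giving 6.
  t17: dirty, but its reads are unchanged (t8 unchanged, t14 unchanged); cached 8 stands.
  t18: a read changed (t15 1->6) — executes, giving 518.
  t19: a read changed (t18 513->518) — executes, giving 4144.
  t20: dirty, but its reads are unchanged (t2 unchanged, t17 unchanged); cached 16 stands.
  t21: a read changed (t18 513->518; t19 4104->4144) — executes, giving 518.
  t22: dirty, but its reads are unchanged (t20 unchanged); cached 16 stands.
  t23: a read changed (t21 513->518) — executes, giving 518.
  t24: a read changed (t23 513->518) — executes, giving 518.
  t27: a read changed (t24 513->518) — executes, giving -8 — identical to its old value.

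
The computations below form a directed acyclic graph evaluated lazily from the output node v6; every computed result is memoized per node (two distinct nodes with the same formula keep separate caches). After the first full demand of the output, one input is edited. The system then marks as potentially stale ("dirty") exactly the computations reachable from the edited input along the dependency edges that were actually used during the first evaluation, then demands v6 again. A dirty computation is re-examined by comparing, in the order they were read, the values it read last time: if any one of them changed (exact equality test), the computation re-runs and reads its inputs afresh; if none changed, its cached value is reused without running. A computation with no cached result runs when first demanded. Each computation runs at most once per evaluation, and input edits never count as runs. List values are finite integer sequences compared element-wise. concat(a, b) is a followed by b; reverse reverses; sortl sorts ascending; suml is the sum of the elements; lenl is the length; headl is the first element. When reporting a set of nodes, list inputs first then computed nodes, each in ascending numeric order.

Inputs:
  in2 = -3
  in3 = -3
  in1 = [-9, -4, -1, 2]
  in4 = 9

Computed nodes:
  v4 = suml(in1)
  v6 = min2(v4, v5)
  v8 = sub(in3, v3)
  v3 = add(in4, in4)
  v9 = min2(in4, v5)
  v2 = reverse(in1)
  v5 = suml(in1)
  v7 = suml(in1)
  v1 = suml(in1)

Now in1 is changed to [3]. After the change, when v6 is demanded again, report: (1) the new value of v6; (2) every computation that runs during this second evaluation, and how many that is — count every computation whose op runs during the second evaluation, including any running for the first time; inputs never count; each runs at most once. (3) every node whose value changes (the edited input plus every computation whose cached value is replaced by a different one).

First demand of the output computes:
  v4 = suml([-9, -4, -1, 2]) = -12
  v5 = suml([-9, -4, -1, 2]) = -12
  v6 = min2(-12, -12) = -12

After the edit, cleaning proceeds:
  v4: a read changed (in1 [-9, -4, -1, 2]->[3]) — executes, giving 3.
  v5: a read changed (in1 [-9, -4, -1, 2]->[3]) — executes, giving 3.
  v6: a read changed (v4 -12->3; v5 -12->3) — executes, giving 3.

Demanding v6 again yields 3.
3 computations run: v4, v5, v6.
The nodes whose values change: in1, v4, v5, v6.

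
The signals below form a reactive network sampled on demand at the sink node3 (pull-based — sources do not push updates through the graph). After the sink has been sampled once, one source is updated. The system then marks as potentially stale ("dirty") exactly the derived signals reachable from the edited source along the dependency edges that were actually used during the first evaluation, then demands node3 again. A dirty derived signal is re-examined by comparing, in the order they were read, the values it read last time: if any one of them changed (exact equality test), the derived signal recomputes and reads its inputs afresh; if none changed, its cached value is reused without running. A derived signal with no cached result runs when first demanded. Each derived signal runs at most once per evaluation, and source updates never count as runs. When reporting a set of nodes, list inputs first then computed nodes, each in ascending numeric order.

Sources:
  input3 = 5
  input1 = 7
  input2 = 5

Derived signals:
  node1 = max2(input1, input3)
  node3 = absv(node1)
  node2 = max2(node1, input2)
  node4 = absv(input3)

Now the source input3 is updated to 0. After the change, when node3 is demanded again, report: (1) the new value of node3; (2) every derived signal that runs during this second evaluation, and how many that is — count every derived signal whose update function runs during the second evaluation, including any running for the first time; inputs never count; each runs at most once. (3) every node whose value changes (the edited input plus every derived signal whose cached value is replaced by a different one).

Initial pass — values computed on the first demand:
  node1 = max2(7, 5) = 7
  node3 = absv(7) = 7

Second demand — change propagation:
  node1: re-runs because input3 5->0; new result 7 (unchanged).
  node3: re-examined; everything it read last time is the same (node1 unchanged) — cache 7 kept, no run.

The important point: node1 recomputes to an identical value, and the output ends up unchanged.

node3 now evaluates to 7.
Run set: node1 (1 run).
Changed values: input3.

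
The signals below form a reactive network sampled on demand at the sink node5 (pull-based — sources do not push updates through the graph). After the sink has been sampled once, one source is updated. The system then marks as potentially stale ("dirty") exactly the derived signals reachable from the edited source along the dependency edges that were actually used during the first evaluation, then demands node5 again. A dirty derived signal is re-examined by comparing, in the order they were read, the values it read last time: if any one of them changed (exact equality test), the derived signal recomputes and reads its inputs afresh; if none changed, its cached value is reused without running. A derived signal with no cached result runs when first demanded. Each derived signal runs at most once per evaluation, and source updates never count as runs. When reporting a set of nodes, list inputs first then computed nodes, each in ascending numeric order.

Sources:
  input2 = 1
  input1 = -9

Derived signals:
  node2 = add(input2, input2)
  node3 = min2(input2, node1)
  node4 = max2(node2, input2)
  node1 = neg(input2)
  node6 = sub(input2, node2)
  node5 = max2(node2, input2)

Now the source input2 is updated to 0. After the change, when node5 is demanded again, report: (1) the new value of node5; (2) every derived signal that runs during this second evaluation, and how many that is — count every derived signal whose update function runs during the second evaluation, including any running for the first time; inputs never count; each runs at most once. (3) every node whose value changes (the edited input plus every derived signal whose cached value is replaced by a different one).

node5 now evaluates to 0.
Run set: node2, node5 (2 run).
Changed values: input2, node2, node5.

Initial pass — values computed on the first demand:
  node2 = add(1, 1) = 2
  node5 = max2(2, 1) = 2

Second demand — change propagation:
  node2: re-runs because input2 1->0; input2 1->0; new result 0.
  node5: re-runs because node2 2->0; input2 1->0; new result 0.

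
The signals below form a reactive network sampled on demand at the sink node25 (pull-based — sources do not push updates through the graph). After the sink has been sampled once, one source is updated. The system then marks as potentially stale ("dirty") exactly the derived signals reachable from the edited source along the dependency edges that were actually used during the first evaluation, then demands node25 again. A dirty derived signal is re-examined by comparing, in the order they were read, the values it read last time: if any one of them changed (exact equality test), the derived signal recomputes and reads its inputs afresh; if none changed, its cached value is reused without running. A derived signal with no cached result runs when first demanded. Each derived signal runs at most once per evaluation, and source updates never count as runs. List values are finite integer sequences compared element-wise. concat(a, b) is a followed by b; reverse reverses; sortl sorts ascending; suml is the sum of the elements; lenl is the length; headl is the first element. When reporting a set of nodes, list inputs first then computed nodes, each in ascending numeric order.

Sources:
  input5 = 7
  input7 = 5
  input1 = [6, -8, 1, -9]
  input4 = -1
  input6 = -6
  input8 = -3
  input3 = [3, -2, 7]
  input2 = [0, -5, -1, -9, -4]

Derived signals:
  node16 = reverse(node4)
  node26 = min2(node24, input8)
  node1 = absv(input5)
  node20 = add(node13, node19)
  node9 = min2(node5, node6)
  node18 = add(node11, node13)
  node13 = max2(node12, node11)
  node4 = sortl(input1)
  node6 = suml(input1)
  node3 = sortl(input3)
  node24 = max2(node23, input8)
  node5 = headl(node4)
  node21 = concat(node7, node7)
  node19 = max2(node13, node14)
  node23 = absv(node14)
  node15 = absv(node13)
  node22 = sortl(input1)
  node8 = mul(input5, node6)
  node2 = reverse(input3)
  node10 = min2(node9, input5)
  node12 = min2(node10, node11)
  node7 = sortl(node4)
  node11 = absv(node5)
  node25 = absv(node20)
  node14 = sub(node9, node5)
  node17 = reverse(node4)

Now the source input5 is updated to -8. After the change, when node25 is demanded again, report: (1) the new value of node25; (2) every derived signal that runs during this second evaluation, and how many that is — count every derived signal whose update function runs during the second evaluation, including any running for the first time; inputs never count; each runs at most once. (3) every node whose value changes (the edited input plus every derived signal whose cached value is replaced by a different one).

Initial pass — values computed on the first demand:
  node4 = sortl([6, -8, 1, -9]) = [-9, -8, 1, 6]
  node5 = headl([-9, -8, 1, 6]) = -9
  node6 = suml([6, -8, 1, -9]) = -10
  node9 = min2(-9, -10) = -10
  node10 = min2(-10, 7) = -10
  node11 = absv(-9) = 9
  node12 = min2(-10, 9) = -10
  node13 = max2(-10, 9) = 9
  node14 = sub(-10, -9) = -1
  node19 = max2(9, -1) = 9
  node20 = add(9, 9) = 18
  node25 = absv(18) = 18

Second demand — change propagation:
  node10: re-runs because input5 7->-8; new result -10 (unchanged).
  node12: re-examined; everything it read last time is the same (node10 unchanged, node11 unchanged) — cache -10 kept, no run.
  node13: re-examined; everything it read last time is the same (node12 unchanged, node11 unchanged) — cache 9 kept, no run.
  node19: re-examined; everything it read last time is the same (node13 unchanged, node14 unchanged) — cache 9 kept, no run.
  node20: re-examined; everything it read last time is the same (node13 unchanged, node19 unchanged) — cache 18 kept, no run.
  node25: re-examined; everything it read last time is the same (node20 unchanged) — cache 18 kept, no run.

The important point: node10 recomputes to an identical value, and the output ends up unchanged.

node25 now evaluates to 18.
Run set: node10 (1 run).
Changed values: input5.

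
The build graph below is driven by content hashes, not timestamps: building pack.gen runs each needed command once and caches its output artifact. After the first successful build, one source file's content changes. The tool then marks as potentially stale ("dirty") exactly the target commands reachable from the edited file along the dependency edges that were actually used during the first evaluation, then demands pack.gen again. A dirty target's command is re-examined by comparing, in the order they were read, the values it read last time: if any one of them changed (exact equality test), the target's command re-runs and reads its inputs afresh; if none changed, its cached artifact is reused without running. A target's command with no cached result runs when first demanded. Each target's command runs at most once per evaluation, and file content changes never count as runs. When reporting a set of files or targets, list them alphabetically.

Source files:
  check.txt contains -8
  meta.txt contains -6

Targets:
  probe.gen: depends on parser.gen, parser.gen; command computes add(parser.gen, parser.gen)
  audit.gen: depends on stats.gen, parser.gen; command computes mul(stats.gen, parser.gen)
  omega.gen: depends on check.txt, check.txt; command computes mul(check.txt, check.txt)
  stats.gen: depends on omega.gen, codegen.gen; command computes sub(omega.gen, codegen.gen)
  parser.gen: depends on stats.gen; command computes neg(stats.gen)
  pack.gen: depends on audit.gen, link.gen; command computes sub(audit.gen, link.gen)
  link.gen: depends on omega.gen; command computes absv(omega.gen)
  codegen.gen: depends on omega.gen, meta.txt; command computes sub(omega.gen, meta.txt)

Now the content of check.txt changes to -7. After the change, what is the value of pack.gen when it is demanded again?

pack.gen now evaluates to -85.
The important point: at parser.gen every value read last time is unchanged, so the dirty flag clears without a run.

Initial pass — values computed on the first demand:
  omega.gen = mul(-8, -8) = 64
  codegen.gen = sub(64, -6) = 70
  link.gen = absv(64) = 64
  stats.gen = sub(64, 70) = -6
  parser.gen = neg(-6) = 6
  audit.gen = mul(-6, 6) = -36
  pack.gen = sub(-36, 64) = -100

Second demand — change propagation:
  omega.gen: re-runs because check.txt -8->-7; check.txt -8->-7; new result 49.
  codegen.gen: re-runs because omega.gen 64->49; new result 55.
  link.gen: re-runs because omega.gen 64->49; new result 49.
  stats.gen: re-runs because omega.gen 64->49; codegen.gen 70->55; new result -6 (unchanged).
  parser.gen: re-examined; everything it read last time is the same (stats.gen unchanged) — cache 6 kept, no run.
  audit.gen: re-examined; everything it read last time is the same (stats.gen unchanged, parser.gen unchanged) — cache -36 kept, no run.
  pack.gen: re-runs because link.gen 64->49; new result -85.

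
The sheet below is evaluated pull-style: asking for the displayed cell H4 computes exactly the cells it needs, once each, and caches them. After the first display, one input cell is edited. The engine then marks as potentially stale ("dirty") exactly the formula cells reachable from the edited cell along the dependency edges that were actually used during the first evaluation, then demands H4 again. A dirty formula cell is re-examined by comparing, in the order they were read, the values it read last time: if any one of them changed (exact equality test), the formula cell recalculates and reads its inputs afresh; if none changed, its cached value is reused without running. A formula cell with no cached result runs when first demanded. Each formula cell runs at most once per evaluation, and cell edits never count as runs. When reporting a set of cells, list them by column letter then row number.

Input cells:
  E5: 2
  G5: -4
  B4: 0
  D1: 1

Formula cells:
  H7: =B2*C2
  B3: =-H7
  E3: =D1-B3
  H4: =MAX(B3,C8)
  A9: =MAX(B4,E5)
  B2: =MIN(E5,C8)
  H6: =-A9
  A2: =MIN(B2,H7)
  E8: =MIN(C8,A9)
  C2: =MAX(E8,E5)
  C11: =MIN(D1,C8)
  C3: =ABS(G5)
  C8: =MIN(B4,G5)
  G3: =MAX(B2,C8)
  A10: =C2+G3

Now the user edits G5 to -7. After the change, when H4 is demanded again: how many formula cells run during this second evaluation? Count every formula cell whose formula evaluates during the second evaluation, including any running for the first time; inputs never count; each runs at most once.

7 formula cells run: B2, B3, C2, C8, E8, H4, H7.

First demand of the output computes:
  A9 = MAX(0, 2) = 2
  C8 = MIN(0, -4) = -4
  B2 = MIN(2, -4) = -4
  E8 = MIN(-4, 2) = -4
  C2 = MAX(-4, 2) = 2
  H7 = -4 * 2 = -8
  B3 = -(-8) = 8
  H4 = MAX(8, -4) = 8

After the edit, cleaning proceeds:
  C8: a read changed (G5 -4->-7) — executes, giving -7.
  B2: a read changed (C8 -4->-7) — executes, giving -7.
  E8: a read changed (C8 -4->-7) — executes, giving -7.
  C2: a read changed (E8 -4->-7) — executes, giving 2 — identical to its old value.
  H7: a read changed (B2 -4->-7) — executes, giving -14.
  B3: a read changed (H7 -8->-14) — executes, giving 14.
  H4: a read changed (B3 8->14; C8 -4->-7) — executes, giving 14.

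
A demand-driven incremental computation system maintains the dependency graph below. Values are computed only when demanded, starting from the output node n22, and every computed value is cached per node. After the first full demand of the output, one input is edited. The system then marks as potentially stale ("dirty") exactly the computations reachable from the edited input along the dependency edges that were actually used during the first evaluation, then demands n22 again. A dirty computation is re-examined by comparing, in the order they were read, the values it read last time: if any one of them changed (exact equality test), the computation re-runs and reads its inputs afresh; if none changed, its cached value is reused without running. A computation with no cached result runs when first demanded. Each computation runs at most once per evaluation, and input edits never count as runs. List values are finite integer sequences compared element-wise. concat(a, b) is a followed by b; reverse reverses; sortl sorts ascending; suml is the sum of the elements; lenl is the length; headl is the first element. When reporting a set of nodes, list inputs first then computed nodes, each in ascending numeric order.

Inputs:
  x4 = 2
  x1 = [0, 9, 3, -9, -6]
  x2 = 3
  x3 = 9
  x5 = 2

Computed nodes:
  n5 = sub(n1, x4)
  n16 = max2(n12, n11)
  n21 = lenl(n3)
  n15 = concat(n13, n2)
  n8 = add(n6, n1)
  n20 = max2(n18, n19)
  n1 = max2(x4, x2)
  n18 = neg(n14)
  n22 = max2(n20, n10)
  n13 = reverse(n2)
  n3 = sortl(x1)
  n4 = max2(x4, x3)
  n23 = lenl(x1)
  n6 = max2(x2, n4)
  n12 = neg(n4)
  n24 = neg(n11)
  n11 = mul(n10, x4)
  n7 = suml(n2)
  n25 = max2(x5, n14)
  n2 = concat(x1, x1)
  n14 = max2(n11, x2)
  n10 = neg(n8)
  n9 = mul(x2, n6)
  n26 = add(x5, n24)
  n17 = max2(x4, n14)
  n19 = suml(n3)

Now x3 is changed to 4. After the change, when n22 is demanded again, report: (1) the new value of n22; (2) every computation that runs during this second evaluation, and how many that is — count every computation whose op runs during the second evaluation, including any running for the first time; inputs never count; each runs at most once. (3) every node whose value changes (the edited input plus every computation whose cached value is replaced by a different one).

New value of n22: -3.
Computations that run: n4, n6, n8, n10, n11, n14, n22 — 7 in total.
Values that change: x3, n4, n6, n8, n10, n11.
Key observation: the cutoff stops propagation at n18 — its inputs' values are unchanged, so it reuses its cache.

First evaluation (everything demanded from the output):
  n1 = max2(2, 3) = 3
  n3 = sortl([0, 9, 3, -9, -6]) = [-9, -6, 0, 3, 9]
  n4 = max2(2, 9) = 9
  n6 = max2(3, 9) = 9
  n8 = add(9, 3) = 12
  n10 = neg(12) = -12
  n11 = mul(-12, 2) = -24
  n14 = max2(-24, 3) = 3
  n18 = neg(3) = -3
  n19 = suml([-9, -6, 0, 3, 9]) = -3
  n20 = max2(-3, -3) = -3
  n22 = max2(-3, -12) = -3

Propagation after the edit:
  n4: runs — x3 9->4; result 4.
  n6: runs — n4 9->4; result 4.
  n8: runs — n6 9->4; result 7.
  n10: runs — n8 12->7; result -7.
  n11: runs — n10 -12->-7; result -14.
  n14: runs — n11 -24->-14; result 3 (same value as before).
  n18: checked — values it read are unchanged (n14 unchanged); reused cached -3 without running.
  n20: checked — values it read are unchanged (n18 unchanged, n19 unchanged); reused cached -3 without running.
  n22: runs — n10 -12->-7; result -3 (same value as before).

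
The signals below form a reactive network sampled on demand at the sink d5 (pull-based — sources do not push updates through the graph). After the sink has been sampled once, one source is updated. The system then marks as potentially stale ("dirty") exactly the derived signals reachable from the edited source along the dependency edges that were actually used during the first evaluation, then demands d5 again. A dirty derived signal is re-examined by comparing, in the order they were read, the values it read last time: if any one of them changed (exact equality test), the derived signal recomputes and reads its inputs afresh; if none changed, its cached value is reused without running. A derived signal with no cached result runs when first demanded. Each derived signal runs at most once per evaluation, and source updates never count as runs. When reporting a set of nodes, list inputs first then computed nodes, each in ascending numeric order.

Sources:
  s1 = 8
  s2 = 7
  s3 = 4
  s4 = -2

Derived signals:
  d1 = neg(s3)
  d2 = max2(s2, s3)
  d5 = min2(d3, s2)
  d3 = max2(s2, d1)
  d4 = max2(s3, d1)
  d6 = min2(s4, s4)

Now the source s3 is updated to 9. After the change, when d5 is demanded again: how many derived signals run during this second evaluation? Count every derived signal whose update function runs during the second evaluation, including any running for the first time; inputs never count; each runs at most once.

Initial pass — values computed on the first demand:
  d1 = neg(4) = -4
  d3 = max2(7, -4) = 7
  d5 = min2(7, 7) = 7

Second demand — change propagation:
  d1: re-runs because s3 4->9; new result -9.
  d3: re-runs because d1 -4->-9; new result 7 (unchanged).
  d5: re-examined; everything it read last time is the same (d3 unchanged, s2 unchanged) — cache 7 kept, no run.

The important point: d3 recomputes to an identical value, and the output ends up unchanged.

Run set: d1, d3 (2 run).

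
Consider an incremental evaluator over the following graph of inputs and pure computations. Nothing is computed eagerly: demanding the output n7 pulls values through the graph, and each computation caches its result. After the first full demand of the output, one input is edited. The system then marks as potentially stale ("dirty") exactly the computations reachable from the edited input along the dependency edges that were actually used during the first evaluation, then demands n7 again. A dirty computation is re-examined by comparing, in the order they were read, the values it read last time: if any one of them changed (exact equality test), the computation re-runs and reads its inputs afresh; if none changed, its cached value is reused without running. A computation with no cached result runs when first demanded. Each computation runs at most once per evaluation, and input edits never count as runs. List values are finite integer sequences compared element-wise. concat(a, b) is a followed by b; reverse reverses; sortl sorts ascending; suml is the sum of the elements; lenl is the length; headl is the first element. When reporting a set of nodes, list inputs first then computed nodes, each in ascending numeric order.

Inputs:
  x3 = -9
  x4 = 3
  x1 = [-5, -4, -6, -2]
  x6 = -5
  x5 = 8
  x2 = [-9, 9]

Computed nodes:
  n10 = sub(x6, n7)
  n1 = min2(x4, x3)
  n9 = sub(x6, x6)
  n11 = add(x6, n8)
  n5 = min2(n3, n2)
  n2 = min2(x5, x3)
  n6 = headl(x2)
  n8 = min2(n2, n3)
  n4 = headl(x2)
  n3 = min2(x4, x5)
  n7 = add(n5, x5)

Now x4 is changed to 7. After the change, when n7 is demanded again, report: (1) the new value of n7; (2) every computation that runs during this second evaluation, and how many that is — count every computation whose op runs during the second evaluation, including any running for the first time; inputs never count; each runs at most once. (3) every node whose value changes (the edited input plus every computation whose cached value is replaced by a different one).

n7 now evaluates to -1.
Run set: n3, n5 (2 run).
Changed values: x4, n3.
The important point: n5 recomputes to an identical value, and the output ends up unchanged.

Initial pass — values computed on the first demand:
  n2 = min2(8, -9) = -9
  n3 = min2(3, 8) = 3
  n5 = min2(3, -9) = -9
  n7 = add(-9, 8) = -1

Second demand — change propagation:
  n3: re-runs because x4 3->7; new result 7.
  n5: re-runs because n3 3->7; new result -9 (unchanged).
  n7: re-examined; everything it read last time is the same (n5 unchanged, x5 unchanged) — cache -1 kept, no run.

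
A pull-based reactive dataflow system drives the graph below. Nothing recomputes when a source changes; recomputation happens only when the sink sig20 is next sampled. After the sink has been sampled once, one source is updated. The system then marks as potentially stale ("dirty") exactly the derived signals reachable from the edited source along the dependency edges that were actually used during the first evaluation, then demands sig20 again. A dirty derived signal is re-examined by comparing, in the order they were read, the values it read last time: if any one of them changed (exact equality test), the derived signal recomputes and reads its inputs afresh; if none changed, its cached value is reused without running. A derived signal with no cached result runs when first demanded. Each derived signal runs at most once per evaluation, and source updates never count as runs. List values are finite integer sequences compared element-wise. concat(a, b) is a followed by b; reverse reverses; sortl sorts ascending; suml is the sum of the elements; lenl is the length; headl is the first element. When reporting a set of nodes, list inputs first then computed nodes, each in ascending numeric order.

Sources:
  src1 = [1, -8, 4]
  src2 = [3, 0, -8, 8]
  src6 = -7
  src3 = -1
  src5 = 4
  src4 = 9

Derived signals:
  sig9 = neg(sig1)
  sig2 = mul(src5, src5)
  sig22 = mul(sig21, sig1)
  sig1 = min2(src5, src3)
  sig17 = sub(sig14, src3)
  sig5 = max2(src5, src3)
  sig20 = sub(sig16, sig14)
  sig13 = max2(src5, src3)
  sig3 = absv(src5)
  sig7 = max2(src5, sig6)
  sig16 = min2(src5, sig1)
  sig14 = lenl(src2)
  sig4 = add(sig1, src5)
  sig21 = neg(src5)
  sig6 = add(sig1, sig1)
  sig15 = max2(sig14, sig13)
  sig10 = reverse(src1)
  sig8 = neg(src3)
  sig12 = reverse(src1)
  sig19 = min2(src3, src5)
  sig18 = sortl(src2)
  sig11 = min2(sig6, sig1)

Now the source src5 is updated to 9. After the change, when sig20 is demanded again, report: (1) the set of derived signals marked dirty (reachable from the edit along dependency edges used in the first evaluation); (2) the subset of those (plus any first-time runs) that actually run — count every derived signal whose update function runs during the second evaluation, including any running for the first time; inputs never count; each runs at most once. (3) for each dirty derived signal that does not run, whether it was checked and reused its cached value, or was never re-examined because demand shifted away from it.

First evaluation (everything demanded from the output):
  sig1 = min2(4, -1) = -1
  sig14 = lenl([3, 0, -8, 8]) = 4
  sig16 = min2(4, -1) = -1
  sig20 = sub(-1, 4) = -5

Propagation after the edit:
  sig1: runs — src5 4->9; result -1 (same value as before).
  sig16: runs — src5 4->9; result -1 (same value as before).
  sig20: checked — values it read are unchanged (sig16 unchanged, sig14 unchanged); reused cached -5 without running.

Key observation: the cutoff stops propagation at sig20 — its inputs' values are unchanged, so it reuses its cache.

Marked dirty: sig1, sig16, sig20.
Derived signals that run: sig1, sig16 — 2 in total.
Checked but reused from cache: sig20.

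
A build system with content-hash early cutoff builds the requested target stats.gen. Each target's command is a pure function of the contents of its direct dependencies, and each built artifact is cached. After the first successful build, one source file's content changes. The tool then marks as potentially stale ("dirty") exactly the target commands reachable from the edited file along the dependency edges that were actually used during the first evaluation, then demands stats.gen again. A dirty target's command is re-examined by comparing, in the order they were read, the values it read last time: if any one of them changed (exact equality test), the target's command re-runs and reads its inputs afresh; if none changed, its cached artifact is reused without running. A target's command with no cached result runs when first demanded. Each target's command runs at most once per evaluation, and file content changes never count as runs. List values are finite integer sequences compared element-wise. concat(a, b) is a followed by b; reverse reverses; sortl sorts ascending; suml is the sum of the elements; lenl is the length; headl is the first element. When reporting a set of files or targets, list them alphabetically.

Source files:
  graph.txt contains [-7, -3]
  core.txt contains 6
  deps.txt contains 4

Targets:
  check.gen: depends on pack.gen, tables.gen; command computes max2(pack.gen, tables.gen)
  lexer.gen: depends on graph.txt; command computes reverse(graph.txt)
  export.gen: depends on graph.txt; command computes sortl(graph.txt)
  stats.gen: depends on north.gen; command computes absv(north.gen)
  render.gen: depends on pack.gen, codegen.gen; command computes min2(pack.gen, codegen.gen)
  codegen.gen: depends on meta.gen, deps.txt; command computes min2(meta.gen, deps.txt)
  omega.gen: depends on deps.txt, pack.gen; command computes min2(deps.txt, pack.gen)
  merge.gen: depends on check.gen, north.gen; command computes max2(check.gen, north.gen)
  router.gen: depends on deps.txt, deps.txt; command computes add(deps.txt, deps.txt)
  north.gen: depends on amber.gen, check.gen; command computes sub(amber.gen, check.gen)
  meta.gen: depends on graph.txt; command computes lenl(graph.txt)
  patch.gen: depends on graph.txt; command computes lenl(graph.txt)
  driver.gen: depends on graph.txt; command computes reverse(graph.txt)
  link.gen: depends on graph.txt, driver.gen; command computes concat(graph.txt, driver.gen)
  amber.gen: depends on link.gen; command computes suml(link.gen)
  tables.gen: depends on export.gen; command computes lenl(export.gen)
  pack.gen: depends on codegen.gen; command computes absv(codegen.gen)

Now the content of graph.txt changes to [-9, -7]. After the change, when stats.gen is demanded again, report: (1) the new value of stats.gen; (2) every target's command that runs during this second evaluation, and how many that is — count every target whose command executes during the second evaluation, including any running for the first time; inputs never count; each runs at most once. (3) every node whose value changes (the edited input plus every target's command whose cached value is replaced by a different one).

New value of stats.gen: 34.
Target commands that run: amber.gen, driver.gen, export.gen, link.gen, meta.gen, north.gen, stats.gen, tables.gen — 8 in total.
Values that change: amber.gen, driver.gen, export.gen, graph.txt, link.gen, north.gen, stats.gen.
Key observation: the cutoff stops propagation at codegen.gen — its inputs' values are unchanged, so it reuses its cache.

First evaluation (everything demanded from the output):
  driver.gen = reverse([-7, -3]) = [-3, -7]
  export.gen = sortl([-7, -3]) = [-7, -3]
  link.gen = concat([-7, -3], [-3, -7]) = [-7, -3, -3, -7]
  amber.gen = suml([-7, -3, -3, -7]) = -20
  meta.gen = lenl([-7, -3]) = 2
  codegen.gen = min2(2, 4) = 2
  pack.gen = absv(2) = 2
  tables.gen = lenl([-7, -3]) = 2
  check.gen = max2(2, 2) = 2
  north.gen = sub(-20, 2) = -22
  stats.gen = absv(-22) = 22

Propagation after the edit:
  driver.gen: runs — graph.txt [-7, -3]->[-9, -7]; result [-7, -9].
  export.gen: runs — graph.txt [-7, -3]->[-9, -7]; result [-9, -7].
  link.gen: runs — graph.txt [-7, -3]->[-9, -7]; driver.gen [-3, -7]->[-7, -9]; result [-9, -7, -7, -9].
  amber.gen: runs — link.gen [-7, -3, -3, -7]->[-9, -7, -7, -9]; result -32.
  meta.gen: runs — graph.txt [-7, -3]->[-9, -7]; result 2 (same value as before).
  codegen.gen: checked — values it read are unchanged (meta.gen unchanged, deps.txt unchanged); reused cached 2 without running.
  pack.gen: checked — values it read are unchanged (codegen.gen unchanged); reused cached 2 without running.
  tables.gen: runs — export.gen [-7, -3]->[-9, -7]; result 2 (same value as before).
  check.gen: checked — values it read are unchanged (pack.gen unchanged, tables.gen unchanged); reused cached 2 without running.
  north.gen: runs — amber.gen -20->-32; result -34.
  stats.gen: runs — north.gen -22->-34; result 34.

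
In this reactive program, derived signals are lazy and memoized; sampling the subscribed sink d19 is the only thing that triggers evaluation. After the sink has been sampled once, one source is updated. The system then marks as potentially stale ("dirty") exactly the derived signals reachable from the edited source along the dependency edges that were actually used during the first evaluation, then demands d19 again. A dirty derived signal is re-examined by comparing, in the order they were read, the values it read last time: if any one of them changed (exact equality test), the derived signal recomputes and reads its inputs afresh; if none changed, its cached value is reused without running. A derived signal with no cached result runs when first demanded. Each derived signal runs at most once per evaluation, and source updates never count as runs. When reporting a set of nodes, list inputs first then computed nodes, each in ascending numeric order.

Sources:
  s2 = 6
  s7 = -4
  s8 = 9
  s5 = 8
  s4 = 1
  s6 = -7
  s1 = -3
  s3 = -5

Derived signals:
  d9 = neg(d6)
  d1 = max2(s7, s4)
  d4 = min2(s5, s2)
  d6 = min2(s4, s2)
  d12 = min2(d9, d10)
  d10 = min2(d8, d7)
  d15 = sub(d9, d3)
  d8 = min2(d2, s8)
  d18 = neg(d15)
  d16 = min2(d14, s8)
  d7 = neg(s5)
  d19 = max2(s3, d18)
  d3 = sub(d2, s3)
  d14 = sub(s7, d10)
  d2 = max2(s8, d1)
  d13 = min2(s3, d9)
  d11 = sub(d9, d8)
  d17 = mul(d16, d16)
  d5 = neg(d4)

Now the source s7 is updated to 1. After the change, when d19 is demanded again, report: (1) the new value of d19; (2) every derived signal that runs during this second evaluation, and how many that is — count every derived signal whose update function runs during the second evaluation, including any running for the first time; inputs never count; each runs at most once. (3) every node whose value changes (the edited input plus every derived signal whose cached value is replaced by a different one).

Demanding d19 again yields 15.
1 derived signals run: d1.
The nodes whose values change: s7.
Note the absorption at d1: it re-runs yet its value is the same, leaving the output's value untouched.

First demand of the output computes:
  d1 = max2(-4, 1) = 1
  d2 = max2(9, 1) = 9
  d3 = sub(9, -5) = 14
  d6 = min2(1, 6) = 1
  d9 = neg(1) = -1
  d15 = sub(-1, 14) = -15
  d18 = neg(-15) = 15
  d19 = max2(-5, 15) = 15

After the edit, cleaning proceeds:
  d1: a read changed (s7 -4->1) — executes, giving 1 — identical to its old value.
  d2: dirty, but its reads are unchanged (s8 unchanged, d1 unchanged); cached 9 stands.
  d3: dirty, but its reads are unchanged (d2 unchanged, s3 unchanged); cached 14 stands.
  d15: dirty, but its reads are unchanged (d9 unchanged, d3 unchanged); cached -15 stands.
  d18: dirty, but its reads are unchanged (d15 unchanged); cached 15 stands.
  d19: dirty, but its reads are unchanged (s3 unchanged, d18 unchanged); cached 15 stands.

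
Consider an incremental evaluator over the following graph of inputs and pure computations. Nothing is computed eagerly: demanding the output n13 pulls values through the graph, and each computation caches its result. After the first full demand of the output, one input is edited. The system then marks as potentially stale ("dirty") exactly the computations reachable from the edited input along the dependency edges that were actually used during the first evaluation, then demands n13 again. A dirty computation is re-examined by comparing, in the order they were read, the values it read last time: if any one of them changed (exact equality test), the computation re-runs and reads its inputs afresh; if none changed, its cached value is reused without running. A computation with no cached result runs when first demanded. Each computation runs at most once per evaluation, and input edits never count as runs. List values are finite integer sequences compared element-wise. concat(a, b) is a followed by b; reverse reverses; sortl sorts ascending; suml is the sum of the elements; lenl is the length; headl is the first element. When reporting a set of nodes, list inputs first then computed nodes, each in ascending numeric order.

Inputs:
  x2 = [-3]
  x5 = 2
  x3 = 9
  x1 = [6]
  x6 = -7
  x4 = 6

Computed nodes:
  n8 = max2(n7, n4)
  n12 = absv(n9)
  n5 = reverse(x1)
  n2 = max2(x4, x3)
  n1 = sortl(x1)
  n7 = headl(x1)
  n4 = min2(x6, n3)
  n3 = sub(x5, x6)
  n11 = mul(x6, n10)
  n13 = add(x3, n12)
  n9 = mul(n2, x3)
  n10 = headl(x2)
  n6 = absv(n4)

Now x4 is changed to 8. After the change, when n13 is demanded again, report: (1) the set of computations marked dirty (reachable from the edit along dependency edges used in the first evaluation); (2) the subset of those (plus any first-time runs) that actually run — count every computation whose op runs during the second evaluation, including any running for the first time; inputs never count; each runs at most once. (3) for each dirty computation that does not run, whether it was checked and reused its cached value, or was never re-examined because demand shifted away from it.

Dirty set: n2, n9, n12, n13.
Run set: n2 (1 run).
Re-examined without running (cache reused): n9, n12, n13.
The important point: n2 recomputes to an identical value, and the output ends up unchanged.

Initial pass — values computed on the first demand:
  n2 = max2(6, 9) = 9
  n9 = mul(9, 9) = 81
  n12 = absv(81) = 81
  n13 = add(9, 81) = 90

Second demand — change propagation:
  n2: re-runs because x4 6->8; new result 9 (unchanged).
  n9: re-examined; everything it read last time is the same (n2 unchanged, x3 unchanged) — cache 81 kept, no run.
  n12: re-examined; everything it read last time is the same (n9 unchanged) — cache 81 kept, no run.
  n13: re-examined; everything it read last time is the same (x3 unchanged, n12 unchanged) — cache 90 kept, no run.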